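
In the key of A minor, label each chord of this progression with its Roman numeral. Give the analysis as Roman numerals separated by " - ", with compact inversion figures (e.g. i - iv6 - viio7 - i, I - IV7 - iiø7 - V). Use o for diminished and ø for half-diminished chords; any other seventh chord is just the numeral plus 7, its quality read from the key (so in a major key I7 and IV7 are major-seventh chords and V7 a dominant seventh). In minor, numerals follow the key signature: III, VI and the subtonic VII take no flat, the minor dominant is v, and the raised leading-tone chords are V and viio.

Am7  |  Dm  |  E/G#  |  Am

i7 - iv - V6 - i

Am7: minor seventh chord on A = scale degree 1 → i7.
Dm: root D is the subdominant; minor triad there is iv.
E/G#: major triad on E = scale degree 5 → V6.
Am has root A, degree 1 in A minor, so i.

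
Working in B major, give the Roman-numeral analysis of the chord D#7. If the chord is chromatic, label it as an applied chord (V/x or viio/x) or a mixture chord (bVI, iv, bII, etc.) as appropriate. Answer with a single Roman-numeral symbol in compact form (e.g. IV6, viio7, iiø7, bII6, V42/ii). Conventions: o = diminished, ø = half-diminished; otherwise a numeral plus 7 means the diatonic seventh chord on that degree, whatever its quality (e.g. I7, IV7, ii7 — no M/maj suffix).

V7/vi

The pitches D#-F##-A#-C# form a dominant seventh chord rooted on D#.
D# is not a diatonic chord root with this quality in B major, but it lies a perfect fifth above G# (vi), so the chord functions as an applied dominant of vi.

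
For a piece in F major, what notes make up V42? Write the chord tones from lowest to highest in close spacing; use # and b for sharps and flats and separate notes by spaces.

The numeral's case and figure indicate a dominant seventh chord. In F major its root, the dominant, is C.
That chord is spelled C-E-G-Bb.
The figured bass 42 indicates third inversion, placing the seventh (Bb) in the bass: Bb-C-E-G.

Bb C E G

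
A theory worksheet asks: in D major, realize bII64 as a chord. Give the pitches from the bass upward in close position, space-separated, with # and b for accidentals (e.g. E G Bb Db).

Bb Eb G

bII64 is the Neapolitan chord — a major triad on the lowered second degree. In D major that root is Eb.
So the chord is Eb-G-Bb, a major triad.
With the 64 figure the chord is in second inversion; from the bass Bb upward in close position it reads Bb-Eb-G.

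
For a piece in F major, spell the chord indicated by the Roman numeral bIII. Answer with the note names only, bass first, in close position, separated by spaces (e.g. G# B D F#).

Ab C Eb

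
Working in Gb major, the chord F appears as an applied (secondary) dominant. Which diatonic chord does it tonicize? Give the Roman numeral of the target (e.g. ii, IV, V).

The chord is a major triad on F.
A dominant resolves down a perfect fifth: F → Bb. In Gb major, Bb is scale degree 3, i.e. iii.

iii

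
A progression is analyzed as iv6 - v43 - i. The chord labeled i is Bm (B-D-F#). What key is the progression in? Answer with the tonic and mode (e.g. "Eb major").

B minor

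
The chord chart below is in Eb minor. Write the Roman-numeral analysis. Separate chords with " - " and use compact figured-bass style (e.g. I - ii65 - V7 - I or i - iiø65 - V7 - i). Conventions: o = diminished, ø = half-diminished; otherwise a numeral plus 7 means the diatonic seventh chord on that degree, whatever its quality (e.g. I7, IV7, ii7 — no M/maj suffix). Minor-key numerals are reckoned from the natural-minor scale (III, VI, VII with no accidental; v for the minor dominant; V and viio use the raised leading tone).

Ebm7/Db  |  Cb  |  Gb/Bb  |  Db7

i42 - VI - III6 - VII7

Ebm7/Db has root Eb, degree 1 in Eb minor, so i42.
Cb: major triad on Cb = scale degree 6 → VI.
Gb/Bb: major triad on Gb = scale degree 3 → III6.
Db7: root Db is the subtonic; dominant seventh chord there is VII7.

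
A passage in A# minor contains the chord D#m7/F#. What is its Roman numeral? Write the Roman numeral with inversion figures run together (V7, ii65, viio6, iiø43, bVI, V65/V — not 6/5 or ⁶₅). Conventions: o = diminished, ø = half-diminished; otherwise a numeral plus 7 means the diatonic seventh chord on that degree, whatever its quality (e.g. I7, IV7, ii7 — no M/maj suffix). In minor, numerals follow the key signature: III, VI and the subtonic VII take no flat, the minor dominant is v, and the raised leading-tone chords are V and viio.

iv65

The pitches D#-F#-A#-C# form a minor seventh chord rooted on D#.
In A# minor, D# is the subdominant; the diatonic minor seventh chord there is iv7.
With F# in the bass the chord is in first inversion, so the figured bass is 65.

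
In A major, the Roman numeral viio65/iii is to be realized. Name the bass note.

The applied chord viio65/iii is rooted on B#: B#-D#-F#-A.
The figure 65 means first inversion — the third is in the bass.

D#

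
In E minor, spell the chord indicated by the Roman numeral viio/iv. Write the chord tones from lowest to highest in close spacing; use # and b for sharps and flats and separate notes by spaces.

G# B D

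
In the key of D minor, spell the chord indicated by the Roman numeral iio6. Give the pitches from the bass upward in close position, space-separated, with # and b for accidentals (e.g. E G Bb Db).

G Bb E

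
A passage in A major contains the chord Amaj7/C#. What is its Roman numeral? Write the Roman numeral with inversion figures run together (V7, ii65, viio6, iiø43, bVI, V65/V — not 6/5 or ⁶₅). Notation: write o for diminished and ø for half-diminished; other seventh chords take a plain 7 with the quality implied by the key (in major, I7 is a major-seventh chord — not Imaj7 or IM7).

Stacked in thirds the chord is A-C#-E-G#: a major seventh chord on A.
In A major, A is the tonic; the diatonic major seventh chord there is I7.
With C# in the bass the chord is in first inversion, so the figured bass is 65.

I65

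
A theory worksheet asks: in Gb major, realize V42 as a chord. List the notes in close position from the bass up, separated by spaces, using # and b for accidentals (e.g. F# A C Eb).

In Gb major, the dominant is Db, and the diatonic chord built there is a dominant seventh chord.
That chord is spelled Db-F-Ab-Cb.
With the 42 figure the chord is in third inversion; from the bass Cb upward in close position it reads Cb-Db-F-Ab.

Cb Db F Ab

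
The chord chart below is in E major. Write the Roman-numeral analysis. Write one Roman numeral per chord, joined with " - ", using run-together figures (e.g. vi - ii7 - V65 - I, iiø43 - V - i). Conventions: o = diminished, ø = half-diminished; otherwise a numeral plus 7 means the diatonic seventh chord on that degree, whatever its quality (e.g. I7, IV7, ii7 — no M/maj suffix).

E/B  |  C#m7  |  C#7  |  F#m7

E/B: root E is the tonic; major triad there is I64.
C#m7 has root C#, degree 6 in E major, so vi7.
C#7: chromatic; C# is V of ii, so V7/ii.
F#m7 has root F#, degree 2 in E major, so ii7.

I64 - vi7 - V7/ii - ii7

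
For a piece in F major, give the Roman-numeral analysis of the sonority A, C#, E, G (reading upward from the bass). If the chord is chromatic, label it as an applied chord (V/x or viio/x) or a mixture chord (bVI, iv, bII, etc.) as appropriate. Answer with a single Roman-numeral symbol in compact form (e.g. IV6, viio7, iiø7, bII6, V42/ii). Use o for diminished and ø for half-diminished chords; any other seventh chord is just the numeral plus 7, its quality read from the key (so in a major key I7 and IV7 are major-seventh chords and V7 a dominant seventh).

V7/vi

The pitches A-C#-E-G form a dominant seventh chord rooted on A.
A is not a diatonic chord root with this quality in F major, but it lies a perfect fifth above D (vi), so the chord functions as an applied dominant of vi.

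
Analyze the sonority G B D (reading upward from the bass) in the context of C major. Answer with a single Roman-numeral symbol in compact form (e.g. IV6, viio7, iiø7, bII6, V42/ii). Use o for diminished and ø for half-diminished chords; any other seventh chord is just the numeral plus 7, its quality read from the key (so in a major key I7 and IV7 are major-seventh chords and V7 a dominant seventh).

Stacked in thirds the chord is G-B-D: a major triad on G.
In C major, G is the dominant; the diatonic major triad there is V.

V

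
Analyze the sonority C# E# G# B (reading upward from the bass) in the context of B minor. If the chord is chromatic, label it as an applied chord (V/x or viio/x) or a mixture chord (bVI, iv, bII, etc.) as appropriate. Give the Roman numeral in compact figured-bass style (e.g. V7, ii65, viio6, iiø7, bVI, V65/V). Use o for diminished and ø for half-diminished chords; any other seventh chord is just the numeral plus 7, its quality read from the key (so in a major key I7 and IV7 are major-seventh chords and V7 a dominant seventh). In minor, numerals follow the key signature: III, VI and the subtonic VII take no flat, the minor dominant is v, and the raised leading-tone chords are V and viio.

V7/V

Stacked in thirds the chord is C#-E#-G#-B: a dominant seventh chord on C#.
C# is not a diatonic chord root with this quality in B minor, but it lies a perfect fifth above F# (V), so the chord functions as an applied dominant of V.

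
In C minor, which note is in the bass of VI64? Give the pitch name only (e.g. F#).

VI in C minor has root Ab; the chord is Ab-C-Eb.
The figure 64 means second inversion — the fifth is in the bass.

Eb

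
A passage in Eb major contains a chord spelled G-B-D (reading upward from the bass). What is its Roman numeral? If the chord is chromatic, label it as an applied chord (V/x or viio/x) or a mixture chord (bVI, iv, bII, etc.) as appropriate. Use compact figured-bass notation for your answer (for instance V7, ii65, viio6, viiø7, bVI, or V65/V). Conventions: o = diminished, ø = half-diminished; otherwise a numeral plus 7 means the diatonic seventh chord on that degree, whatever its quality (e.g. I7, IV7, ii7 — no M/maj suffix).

Stacked in thirds the chord is G-B-D: a major triad on G.
G is not a diatonic chord root with this quality in Eb major, but it lies a perfect fifth above C (vi), so the chord functions as an applied dominant of vi.

V/vi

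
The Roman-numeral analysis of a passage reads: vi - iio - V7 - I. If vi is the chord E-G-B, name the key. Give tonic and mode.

The chord Em is a minor triad rooted on E; its label is vi.
If E is scale degree 6 and the mode makes that degree carry a minor triad, the tonic is G and the mode is major.

G major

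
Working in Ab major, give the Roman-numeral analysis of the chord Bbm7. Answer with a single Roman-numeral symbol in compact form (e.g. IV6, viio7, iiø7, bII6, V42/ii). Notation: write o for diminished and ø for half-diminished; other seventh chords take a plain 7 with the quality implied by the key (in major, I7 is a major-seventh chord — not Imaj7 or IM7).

The pitches Bb-Db-F-Ab form a minor seventh chord rooted on Bb.
Bb is scale degree 2 in Ab major, and a minor seventh chord on that degree is written ii7.

ii7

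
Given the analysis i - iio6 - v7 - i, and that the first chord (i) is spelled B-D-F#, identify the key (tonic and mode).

The anchor chord is a minor triad on B, labeled i.
If B is scale degree 1 and the mode makes that degree carry a minor triad, the tonic is B and the mode is minor.

B minor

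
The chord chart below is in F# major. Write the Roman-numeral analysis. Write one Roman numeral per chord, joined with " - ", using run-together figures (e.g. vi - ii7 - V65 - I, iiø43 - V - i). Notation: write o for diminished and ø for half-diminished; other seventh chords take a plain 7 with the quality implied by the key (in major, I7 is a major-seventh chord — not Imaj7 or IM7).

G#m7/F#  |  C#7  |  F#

ii42 - V7 - I

G#m7/F# has root G#, degree 2 in F# major, so ii42.
C#7: root C# is the dominant; dominant seventh chord there is V7.
F#: major triad on F# = scale degree 1 → I.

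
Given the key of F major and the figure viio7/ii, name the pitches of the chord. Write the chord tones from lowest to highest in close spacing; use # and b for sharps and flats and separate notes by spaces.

The slash marks an applied leading-tone chord: viio of ii. In F major, ii is G, so the leading tone to it is F#, a half step below.
Building a fully diminished seventh chord on F# gives F#-A-C-Eb.

F# A C Eb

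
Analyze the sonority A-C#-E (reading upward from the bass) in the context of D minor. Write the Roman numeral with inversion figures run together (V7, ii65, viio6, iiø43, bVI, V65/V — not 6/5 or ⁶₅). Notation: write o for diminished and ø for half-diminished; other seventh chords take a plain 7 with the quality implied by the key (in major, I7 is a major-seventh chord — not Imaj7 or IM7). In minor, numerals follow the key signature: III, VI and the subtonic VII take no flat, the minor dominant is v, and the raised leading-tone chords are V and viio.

The pitches A-C#-E form a major triad rooted on A.
In D minor, A is the dominant; the diatonic major triad there is V.

V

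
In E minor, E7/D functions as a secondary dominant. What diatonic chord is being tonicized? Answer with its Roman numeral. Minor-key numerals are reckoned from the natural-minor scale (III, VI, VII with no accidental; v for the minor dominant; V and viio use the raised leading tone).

iv

The chord is a dominant seventh chord on E.
A dominant resolves down a perfect fifth: E → A. In E minor, A is scale degree 4, i.e. iv.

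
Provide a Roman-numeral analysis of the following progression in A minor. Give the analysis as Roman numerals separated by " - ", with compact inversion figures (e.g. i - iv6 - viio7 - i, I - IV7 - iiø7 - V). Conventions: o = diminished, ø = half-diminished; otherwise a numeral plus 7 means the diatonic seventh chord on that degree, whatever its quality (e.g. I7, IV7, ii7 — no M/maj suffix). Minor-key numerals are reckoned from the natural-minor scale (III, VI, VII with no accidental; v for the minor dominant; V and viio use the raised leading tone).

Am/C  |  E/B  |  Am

i6 - V64 - i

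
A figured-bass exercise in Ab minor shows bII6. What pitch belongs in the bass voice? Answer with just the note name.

bII in Ab minor has root Bbb; the chord is Bbb-Db-Fb.
The figure 6 means first inversion — the third is in the bass.

Db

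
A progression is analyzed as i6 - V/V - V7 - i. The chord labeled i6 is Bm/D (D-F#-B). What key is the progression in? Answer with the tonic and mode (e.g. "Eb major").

B minor

The chord Bm/D is a minor triad rooted on B; its label is i6.
If B is scale degree 1 and the mode makes that degree carry a minor triad, the tonic is B and the mode is minor.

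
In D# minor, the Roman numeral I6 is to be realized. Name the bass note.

F##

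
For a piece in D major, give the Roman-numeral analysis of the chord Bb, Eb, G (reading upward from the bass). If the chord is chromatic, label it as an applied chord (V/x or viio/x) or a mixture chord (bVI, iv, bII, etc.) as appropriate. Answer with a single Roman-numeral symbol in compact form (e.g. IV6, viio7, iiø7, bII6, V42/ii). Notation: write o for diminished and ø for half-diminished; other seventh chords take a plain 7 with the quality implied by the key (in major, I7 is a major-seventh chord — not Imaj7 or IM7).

The pitches Eb-G-Bb form a major triad rooted on Eb.
Eb is the lowered second degree of D major (diatonic 2 would be E). This is the Neapolitan chord — a major triad on the lowered second degree.
With Bb in the bass the chord is in second inversion, so the figured bass is 64.

bII64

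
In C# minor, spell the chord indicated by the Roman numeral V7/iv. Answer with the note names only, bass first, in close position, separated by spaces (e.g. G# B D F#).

V7/iv is a secondary dominant — the dominant seventh of iv. iv in C# minor is F#, so the applied chord's root is C#, a perfect fifth above.
Building a dominant seventh chord on C# gives C#-E#-G#-B.

C# E# G# B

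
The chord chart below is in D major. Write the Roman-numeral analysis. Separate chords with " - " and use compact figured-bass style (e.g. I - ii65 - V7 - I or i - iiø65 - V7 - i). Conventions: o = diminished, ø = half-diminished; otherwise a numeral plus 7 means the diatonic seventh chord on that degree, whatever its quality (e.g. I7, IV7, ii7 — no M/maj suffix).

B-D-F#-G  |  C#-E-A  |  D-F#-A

IV65 - V6 - I

B-D-F#-G: major seventh chord on G = scale degree 4 → IV65.
C#-E-A: major triad on A = scale degree 5 → V6.
D-F#-A has root D, degree 1 in D major, so I.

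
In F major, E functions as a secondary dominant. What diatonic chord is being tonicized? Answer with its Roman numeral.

The chord is a major triad on E.
A dominant resolves down a perfect fifth: E → A. In F major, A is scale degree 3, i.e. iii.

iii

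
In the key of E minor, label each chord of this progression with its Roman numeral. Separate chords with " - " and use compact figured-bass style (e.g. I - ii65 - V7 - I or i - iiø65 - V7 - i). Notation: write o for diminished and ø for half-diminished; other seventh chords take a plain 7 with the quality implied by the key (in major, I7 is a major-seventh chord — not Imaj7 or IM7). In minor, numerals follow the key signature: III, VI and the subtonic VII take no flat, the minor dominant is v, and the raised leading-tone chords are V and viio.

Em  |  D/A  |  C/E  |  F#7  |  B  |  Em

i - VII64 - VI6 - V7/V - V - i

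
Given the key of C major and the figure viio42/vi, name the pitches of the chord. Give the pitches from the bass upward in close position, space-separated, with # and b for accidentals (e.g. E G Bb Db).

viio42/vi is a secondary leading-tone chord. The target vi is A in C major; the applied chord is rooted a semitone below, on G#.
Building a fully diminished seventh chord on G# gives G#-B-D-F.
The figured bass 42 indicates third inversion, placing the seventh (F) in the bass: F-G#-B-D.

F G# B D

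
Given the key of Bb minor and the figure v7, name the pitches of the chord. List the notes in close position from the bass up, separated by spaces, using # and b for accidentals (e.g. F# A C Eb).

The numeral's case and figure indicate a minor seventh chord. In Bb minor its root, the fifth degree, is F.
Stacking thirds from F gives F-Ab-C-Eb.

F Ab C Eb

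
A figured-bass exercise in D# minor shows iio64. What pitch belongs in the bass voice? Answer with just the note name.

B

iio in D# minor has root E#; the chord is E#-G#-B.
The figure 64 means second inversion — the fifth is in the bass.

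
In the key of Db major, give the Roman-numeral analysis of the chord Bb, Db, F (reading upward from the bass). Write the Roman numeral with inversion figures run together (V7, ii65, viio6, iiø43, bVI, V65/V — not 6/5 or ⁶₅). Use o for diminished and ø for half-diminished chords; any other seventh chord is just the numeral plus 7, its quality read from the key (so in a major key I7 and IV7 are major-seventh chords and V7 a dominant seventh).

vi

The pitches Bb-Db-F form a minor triad rooted on Bb.
Bb is scale degree 6 in Db major, and a minor triad on that degree is written vi.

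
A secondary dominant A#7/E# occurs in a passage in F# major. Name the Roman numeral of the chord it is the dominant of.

vi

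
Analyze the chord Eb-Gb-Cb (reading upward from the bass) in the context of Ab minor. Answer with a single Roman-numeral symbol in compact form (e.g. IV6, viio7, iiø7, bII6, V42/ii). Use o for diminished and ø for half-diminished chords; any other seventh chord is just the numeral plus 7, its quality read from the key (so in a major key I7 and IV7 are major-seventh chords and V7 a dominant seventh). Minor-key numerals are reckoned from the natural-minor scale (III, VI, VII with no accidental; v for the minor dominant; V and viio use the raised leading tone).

III6

The pitches Cb-Eb-Gb form a major triad rooted on Cb.
Cb is scale degree 3 in Ab minor, and a major triad on that degree is written III.
With Eb in the bass the chord is in first inversion, so the figured bass is 6.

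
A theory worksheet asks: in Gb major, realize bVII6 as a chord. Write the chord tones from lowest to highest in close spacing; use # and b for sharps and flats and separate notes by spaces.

Ab Cb Fb

Scale degree 7 in Gb major is F; lowering it a half step gives Fb. bVII6 is a major triad on the lowered seventh degree (the subtonic), borrowed from the parallel minor.
So the chord is Fb-Ab-Cb, a major triad.
With the 6 figure the chord is in first inversion; from the bass Ab upward in close position it reads Ab-Cb-Fb.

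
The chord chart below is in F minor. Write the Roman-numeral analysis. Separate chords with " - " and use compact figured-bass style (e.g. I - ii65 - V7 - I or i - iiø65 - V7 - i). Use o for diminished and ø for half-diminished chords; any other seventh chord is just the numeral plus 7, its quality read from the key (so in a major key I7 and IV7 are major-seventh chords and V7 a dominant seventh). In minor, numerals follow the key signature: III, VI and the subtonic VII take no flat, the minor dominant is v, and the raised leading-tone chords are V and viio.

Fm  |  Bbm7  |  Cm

Fm has root F, degree 1 in F minor, so i.
Bbm7 has root Bb, degree 4 in F minor, so iv7.
Cm: root C is the dominant; minor triad there is v.

i - iv7 - v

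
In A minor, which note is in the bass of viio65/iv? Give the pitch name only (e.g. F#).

E

The applied chord viio65/iv is rooted on C#: C#-E-G-Bb.
The figure 65 means first inversion — the third is in the bass.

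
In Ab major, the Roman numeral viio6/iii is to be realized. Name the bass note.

The applied chord viio6/iii is rooted on B: B-D-F.
The figure 6 means first inversion — the third is in the bass.

D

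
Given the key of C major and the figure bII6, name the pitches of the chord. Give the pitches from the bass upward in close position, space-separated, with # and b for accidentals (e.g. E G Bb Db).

F Ab Db

Scale degree 2 in C major is D; lowering it a half step gives Db. bII6 is the Neapolitan sixth — a major triad on the lowered second degree, here in its customary first inversion.
So the chord is Db-F-Ab.
With the 6 figure the chord is in first inversion; from the bass F upward in close position it reads F-Ab-Db.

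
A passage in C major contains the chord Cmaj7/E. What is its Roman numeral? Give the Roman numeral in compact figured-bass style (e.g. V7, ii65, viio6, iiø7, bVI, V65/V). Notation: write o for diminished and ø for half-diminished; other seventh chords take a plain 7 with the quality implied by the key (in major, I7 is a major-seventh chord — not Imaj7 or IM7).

I65

Stacked in thirds the chord is C-E-G-B: a major seventh chord on C.
C is scale degree 1 in C major, and a major seventh chord on that degree is written I7.
With E in the bass the chord is in first inversion, so the figured bass is 65.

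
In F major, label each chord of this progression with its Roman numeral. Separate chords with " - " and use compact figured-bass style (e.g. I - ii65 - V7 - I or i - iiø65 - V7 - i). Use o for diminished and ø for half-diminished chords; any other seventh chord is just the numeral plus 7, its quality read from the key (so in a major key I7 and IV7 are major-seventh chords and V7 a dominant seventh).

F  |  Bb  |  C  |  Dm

I - IV - V - vi

F: major triad on F = scale degree 1 → I.
Bb: major triad on Bb = scale degree 4 → IV.
C has root C, degree 5 in F major, so V.
Dm has root D, degree 6 in F major, so vi.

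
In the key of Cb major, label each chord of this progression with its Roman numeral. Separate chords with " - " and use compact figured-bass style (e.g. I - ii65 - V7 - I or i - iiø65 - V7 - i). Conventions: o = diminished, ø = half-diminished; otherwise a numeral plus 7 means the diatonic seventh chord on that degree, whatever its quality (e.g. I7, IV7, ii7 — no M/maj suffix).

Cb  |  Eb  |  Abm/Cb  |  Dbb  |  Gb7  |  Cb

I - V/vi - vi6 - bII - V7 - I

Cb has root Cb, degree 1 in Cb major, so I.
Eb is the secondary dominant of vi (major triad on Eb): V/vi.
Abm/Cb: minor triad on Ab = scale degree 6 → vi6.
Dbb: major triad on Dbb — chromatic; Dbb is the lowered second degree, so this is the Neapolitan chord, bII.
Gb7: dominant seventh chord on Gb = scale degree 5 → V7.
Cb: root Cb is the tonic; major triad there is I.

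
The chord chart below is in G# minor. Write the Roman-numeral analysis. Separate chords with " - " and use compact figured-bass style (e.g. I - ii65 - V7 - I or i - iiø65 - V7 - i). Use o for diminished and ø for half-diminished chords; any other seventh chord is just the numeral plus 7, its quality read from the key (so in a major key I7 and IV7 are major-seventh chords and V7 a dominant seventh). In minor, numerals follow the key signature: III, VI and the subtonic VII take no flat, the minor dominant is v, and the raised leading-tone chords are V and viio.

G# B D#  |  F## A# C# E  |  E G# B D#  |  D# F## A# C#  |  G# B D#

i - viio7 - VI7 - V7 - i

G#-B-D#: root G# is the tonic; minor triad there is i.
F##-A#-C#-E: fully diminished seventh chord on F## = scale degree 7 → viio7.
E-G#-B-D#: major seventh chord on E = scale degree 6 → VI7.
D#-F##-A#-C#: root D# is the dominant; dominant seventh chord there is V7.
G#-B-D#: minor triad on G# = scale degree 1 → i.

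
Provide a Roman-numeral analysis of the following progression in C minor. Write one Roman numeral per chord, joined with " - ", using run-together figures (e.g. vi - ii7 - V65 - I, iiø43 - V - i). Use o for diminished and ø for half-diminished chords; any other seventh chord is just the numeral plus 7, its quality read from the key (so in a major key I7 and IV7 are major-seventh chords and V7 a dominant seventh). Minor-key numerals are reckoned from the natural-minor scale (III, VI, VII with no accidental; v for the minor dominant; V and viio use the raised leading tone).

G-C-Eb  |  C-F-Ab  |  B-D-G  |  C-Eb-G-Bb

G-C-Eb has root C, degree 1 in C minor, so i64.
C-F-Ab: minor triad on F = scale degree 4 → iv64.
B-D-G: root G is the dominant; major triad there is V6.
C-Eb-G-Bb: minor seventh chord on C = scale degree 1 → i7.

i64 - iv64 - V6 - i7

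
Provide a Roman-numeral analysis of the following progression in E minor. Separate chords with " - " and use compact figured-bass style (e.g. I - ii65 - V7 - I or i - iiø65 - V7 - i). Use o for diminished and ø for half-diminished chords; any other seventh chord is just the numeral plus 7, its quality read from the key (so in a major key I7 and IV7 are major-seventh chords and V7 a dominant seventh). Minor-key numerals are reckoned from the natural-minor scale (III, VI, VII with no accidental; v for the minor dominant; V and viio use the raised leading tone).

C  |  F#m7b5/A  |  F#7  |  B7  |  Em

VI - iiø65 - V7/V - V7 - i

C: root C is the submediant; major triad there is VI.
F#m7b5/A: root F# is the supertonic; half-diminished seventh chord there is iiø65.
F#7: chromatic; F# is V of V, so V7/V.
B7 has root B, degree 5 in E minor, so V7.
Em: minor triad on E = scale degree 1 → i.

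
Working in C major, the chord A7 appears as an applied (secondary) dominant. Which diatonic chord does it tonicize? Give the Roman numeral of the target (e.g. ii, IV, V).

The chord is a dominant seventh chord on A.
A dominant resolves down a perfect fifth: A → D. In C major, D is scale degree 2, i.e. ii.

ii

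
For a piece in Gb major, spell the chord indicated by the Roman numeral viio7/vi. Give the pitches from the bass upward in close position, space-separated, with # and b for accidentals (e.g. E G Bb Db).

D F Ab Cb

viio7/vi is a secondary leading-tone chord. The target vi is Eb in Gb major; the applied chord is rooted a semitone below, on D.
Building a fully diminished seventh chord on D gives D-F-Ab-Cb.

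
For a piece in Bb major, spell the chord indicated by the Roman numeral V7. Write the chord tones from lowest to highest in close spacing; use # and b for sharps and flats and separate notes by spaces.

The numeral's case and figure indicate a dominant seventh chord. In Bb major its root, scale degree 5, is F.
Stacking thirds from F gives F-A-C-Eb.

F A C Eb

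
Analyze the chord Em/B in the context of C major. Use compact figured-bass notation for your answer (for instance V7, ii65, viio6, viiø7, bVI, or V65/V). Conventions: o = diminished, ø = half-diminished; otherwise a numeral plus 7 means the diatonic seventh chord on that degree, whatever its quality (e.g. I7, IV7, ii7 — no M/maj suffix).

The pitches E-G-B form a minor triad rooted on E.
E is scale degree 3 in C major, and a minor triad on that degree is written iii.
With B in the bass the chord is in second inversion, so the figured bass is 64.

iii64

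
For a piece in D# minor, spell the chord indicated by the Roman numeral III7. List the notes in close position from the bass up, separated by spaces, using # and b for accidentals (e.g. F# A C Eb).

The numeral's case and figure indicate a major seventh chord. In D# minor its root, the third degree, is F#.
Stacking thirds from F# gives F#-A#-C#-E#.

F# A# C# E#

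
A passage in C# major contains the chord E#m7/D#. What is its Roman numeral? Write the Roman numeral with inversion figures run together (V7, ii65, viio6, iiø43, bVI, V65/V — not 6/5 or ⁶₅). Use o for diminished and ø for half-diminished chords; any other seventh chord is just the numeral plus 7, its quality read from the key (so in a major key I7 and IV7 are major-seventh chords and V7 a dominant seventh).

iii42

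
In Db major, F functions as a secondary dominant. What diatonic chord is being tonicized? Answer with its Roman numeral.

vi

The chord is a major triad on F.
A dominant resolves down a perfect fifth: F → Bb. In Db major, Bb is scale degree 6, i.e. vi.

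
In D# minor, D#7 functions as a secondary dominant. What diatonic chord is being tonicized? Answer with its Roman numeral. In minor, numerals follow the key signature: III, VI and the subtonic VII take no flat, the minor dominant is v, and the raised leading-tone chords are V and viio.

iv

The chord is a dominant seventh chord on D#.
A dominant resolves down a perfect fifth: D# → G#. In D# minor, G# is scale degree 4, i.e. iv.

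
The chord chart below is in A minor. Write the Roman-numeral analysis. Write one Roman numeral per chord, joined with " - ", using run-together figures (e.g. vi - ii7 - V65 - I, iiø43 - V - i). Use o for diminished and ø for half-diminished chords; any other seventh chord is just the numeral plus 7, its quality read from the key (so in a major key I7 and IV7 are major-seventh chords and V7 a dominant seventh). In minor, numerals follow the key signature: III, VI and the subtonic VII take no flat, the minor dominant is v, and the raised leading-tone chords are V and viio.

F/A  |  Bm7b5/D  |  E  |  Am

VI6 - iiø65 - V - i

F/A has root F, degree 6 in A minor, so VI6.
Bm7b5/D has root B, degree 2 in A minor, so iiø65.
E has root E, degree 5 in A minor, so V.
Am: minor triad on A = scale degree 1 → i.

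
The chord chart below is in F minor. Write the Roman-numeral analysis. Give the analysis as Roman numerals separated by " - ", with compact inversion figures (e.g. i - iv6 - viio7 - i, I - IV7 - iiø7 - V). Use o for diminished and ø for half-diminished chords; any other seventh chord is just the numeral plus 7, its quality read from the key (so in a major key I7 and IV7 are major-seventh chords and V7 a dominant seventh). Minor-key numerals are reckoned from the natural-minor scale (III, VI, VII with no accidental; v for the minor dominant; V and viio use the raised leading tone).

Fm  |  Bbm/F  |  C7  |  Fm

i - iv64 - V7 - i

Fm: root F is the tonic; minor triad there is i.
Bbm/F: root Bb is the subdominant; minor triad there is iv64.
C7 has root C, degree 5 in F minor, so V7.
Fm: minor triad on F = scale degree 1 → i.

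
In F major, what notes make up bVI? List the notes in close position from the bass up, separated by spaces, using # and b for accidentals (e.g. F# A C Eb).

Db F Ab

Scale degree 6 in F major is D; lowering it a half step gives Db. bVI is a major triad on the lowered sixth degree, borrowed from the parallel minor.
So the chord is Db-F-Ab, a major triad.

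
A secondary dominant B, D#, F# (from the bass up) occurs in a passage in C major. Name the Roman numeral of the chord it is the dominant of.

iii

The chord is a major triad on B.
A dominant resolves down a perfect fifth: B → E. In C major, E is scale degree 3, i.e. iii.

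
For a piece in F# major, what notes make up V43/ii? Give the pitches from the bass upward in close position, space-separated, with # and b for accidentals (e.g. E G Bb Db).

V43/ii is a secondary dominant — the dominant seventh of ii. ii in F# major is G#, so the applied chord's root is D#, a perfect fifth above.
Building a dominant seventh chord on D# gives D#-F##-A#-C#.
The figured bass 43 indicates second inversion, placing the fifth (A#) in the bass: A#-C#-D#-F##.

A# C# D# F##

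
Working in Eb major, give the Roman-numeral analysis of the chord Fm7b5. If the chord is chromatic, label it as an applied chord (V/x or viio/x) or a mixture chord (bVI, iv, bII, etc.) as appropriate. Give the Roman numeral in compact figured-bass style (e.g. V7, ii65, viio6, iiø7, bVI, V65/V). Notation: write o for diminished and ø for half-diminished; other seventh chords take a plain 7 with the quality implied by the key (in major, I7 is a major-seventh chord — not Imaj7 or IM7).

iiø7

Stacked in thirds the chord is F-Ab-Cb-Eb: a half-diminished seventh chord on F.
F is the second degree of Eb major. This is the half-diminished supertonic seventh, borrowed from the parallel minor.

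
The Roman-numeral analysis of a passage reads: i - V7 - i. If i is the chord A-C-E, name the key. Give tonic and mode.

A minor

i is given as A-C-E — a minor triad with root A.
If A is scale degree 1 and the mode makes that degree carry a minor triad, the tonic is A and the mode is minor.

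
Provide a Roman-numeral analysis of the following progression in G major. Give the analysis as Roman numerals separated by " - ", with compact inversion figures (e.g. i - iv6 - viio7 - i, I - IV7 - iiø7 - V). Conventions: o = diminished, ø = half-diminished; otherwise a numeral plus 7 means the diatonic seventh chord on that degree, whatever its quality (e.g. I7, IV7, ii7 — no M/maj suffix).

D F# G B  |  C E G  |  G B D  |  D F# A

I43 - IV - I - V

D-F#-G-B: major seventh chord on G = scale degree 1 → I43.
C-E-G: major triad on C = scale degree 4 → IV.
G-B-D: root G is the tonic; major triad there is I.
D-F#-A has root D, degree 5 in G major, so V.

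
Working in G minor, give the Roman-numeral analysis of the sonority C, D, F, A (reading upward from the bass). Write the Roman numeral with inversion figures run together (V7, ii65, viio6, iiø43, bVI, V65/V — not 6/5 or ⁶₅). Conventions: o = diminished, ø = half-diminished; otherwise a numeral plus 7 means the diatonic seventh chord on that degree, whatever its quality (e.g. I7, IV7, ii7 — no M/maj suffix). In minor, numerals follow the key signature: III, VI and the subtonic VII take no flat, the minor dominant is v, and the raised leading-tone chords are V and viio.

The pitches D-F-A-C form a minor seventh chord rooted on D.
D is scale degree 5 in G minor, and a minor seventh chord on that degree is written v7.
With C in the bass the chord is in third inversion, so the figured bass is 42.

v42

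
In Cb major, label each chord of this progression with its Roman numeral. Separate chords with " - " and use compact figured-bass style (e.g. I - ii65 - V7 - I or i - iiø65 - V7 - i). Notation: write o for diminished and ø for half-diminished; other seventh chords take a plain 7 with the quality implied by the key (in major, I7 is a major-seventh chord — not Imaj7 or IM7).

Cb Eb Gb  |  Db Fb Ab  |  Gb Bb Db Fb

I - ii - V7

Cb-Eb-Gb: root Cb is the tonic; major triad there is I.
Db-Fb-Ab: minor triad on Db = scale degree 2 → ii.
Gb-Bb-Db-Fb: root Gb is the dominant; dominant seventh chord there is V7.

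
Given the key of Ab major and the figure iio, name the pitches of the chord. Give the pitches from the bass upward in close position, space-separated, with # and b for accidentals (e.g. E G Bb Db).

Bb Db Fb

Scale degree 2 in Ab major is Bb; here the chord built on it is altered to a diminished triad. iio is the diminished supertonic triad, borrowed from the parallel minor.
So the chord is Bb-Db-Fb, a diminished triad.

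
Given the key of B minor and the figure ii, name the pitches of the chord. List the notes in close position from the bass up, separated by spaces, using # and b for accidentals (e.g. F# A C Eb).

C# E G#

Scale degree 2 in B minor is C#; here the chord built on it is altered to a minor triad. ii is the minor supertonic, borrowed from the parallel major (the Dorian ii).
So the chord is C#-E-G#.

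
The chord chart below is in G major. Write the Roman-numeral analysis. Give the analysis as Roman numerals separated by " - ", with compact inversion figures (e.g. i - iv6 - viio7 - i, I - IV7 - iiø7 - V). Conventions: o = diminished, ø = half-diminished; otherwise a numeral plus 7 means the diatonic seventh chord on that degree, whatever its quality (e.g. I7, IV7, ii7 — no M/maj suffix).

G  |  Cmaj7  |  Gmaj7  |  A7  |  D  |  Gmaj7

I - IV7 - I7 - V7/V - V - I7

G: root G is the tonic; major triad there is I.
Cmaj7: root C is the subdominant; major seventh chord there is IV7.
Gmaj7 has root G, degree 1 in G major, so I7.
A7: a dominant seventh chord on A, the applied dominant of V → V7/V.
D: major triad on D = scale degree 5 → V.
Gmaj7 has root G, degree 1 in G major, so I7.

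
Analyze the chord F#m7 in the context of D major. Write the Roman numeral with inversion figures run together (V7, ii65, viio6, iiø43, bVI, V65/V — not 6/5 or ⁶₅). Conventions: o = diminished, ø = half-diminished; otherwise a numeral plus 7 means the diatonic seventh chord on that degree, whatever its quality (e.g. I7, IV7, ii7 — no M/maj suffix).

Stacked in thirds the chord is F#-A-C#-E: a minor seventh chord on F#.
F# is scale degree 3 in D major, and a minor seventh chord on that degree is written iii7.

iii7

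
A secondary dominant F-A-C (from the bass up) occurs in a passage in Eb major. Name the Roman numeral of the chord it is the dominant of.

The chord is a major triad on F.
A dominant resolves down a perfect fifth: F → Bb. In Eb major, Bb is scale degree 5, i.e. V.

V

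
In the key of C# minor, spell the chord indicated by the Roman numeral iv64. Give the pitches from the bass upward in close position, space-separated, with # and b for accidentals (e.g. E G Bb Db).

C# F# A

The numeral's case and figure indicate a minor triad. In C# minor its root, the fourth degree, is F#.
Stacking thirds from F# gives F#-A-C#.
With the 64 figure the chord is in second inversion; from the bass C# upward in close position it reads C#-F#-A.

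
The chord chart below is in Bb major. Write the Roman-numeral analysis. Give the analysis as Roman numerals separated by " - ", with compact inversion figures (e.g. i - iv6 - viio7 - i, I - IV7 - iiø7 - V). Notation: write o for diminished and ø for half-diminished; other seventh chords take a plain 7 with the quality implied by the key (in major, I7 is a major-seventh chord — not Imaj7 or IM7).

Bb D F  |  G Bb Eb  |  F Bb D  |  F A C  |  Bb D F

Bb-D-F has root Bb, degree 1 in Bb major, so I.
G-Bb-Eb has root Eb, degree 4 in Bb major, so IV6.
F-Bb-D: root Bb is the tonic; major triad there is I64.
F-A-C: root F is the dominant; major triad there is V.
Bb-D-F: root Bb is the tonic; major triad there is I.

I - IV6 - I64 - V - I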